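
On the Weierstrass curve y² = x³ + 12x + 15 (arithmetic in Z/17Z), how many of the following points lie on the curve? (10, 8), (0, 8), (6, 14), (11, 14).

1

(10, 8): 8² ≡ 13, rhs ≡ 13 → on.
(0, 8): 8² ≡ 13, rhs ≡ 15 → off.
(6, 14): 14² ≡ 9, rhs ≡ 14 → off.
(11, 14): 14² ≡ 9, rhs ≡ 16 → off.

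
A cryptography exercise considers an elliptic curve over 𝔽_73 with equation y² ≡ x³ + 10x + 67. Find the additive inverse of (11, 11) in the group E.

-(11, 11) = (11, -11 mod 73) = (11, 62).

(11, 62)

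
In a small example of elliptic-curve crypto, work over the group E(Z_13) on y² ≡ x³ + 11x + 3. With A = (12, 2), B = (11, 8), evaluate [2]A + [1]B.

First 2A:
Repeated addition: build up to 2A.
2A: tangent at (12, 2): λ = (3·12² + 11)/(2·2) ≡ 1/4. 4⁻¹ ≡ 10 (mod 13), so λ ≡ 1·10 ≡ 10.
  x = λ² - 12 - 12 = 100 - 24 ≡ 11; y = λ·(12 - 11) - 2 ≡ 8. → (11, 8)
2A = (11, 8).
Finally 2A + B:
tangent at (11, 8): λ = (3·11² + 11)/(2·8) ≡ 10/3. 3⁻¹ ≡ 9 (mod 13), so λ ≡ 10·9 ≡ 12.
  x = λ² - 11 - 11 = 144 - 22 ≡ 5; y = λ·(11 - 5) - 8 ≡ 12. → (5, 12)

(5, 12)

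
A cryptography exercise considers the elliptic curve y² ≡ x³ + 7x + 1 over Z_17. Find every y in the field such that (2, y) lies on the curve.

x³ + 7x + 1 = 23 ≡ 6 (mod 17).
6 is a non-residue mod 17; no y exists.

none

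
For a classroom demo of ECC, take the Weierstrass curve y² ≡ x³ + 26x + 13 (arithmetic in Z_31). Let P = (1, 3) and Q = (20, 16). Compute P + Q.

(20, 15)

(1, 3) + (20, 16). λ = (16 - 3)/(20 - 1) ≡ 13/19 mod 31. 19⁻¹ ≡ 18 (mod 31), so λ ≡ 17.
  x = λ² - 1 - 20 = 289 - 21 ≡ 20; y = λ·(1 - 20) - 3 ≡ 15. → (20, 15)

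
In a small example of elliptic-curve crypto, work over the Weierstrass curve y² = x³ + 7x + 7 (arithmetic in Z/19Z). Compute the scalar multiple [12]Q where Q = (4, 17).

Double-and-add on 12 = (1100)₂. Start with Q = (4, 17) for the leading 1-bit.
double: tangent at (4, 17): λ = (3·4² + 7)/(2·17) ≡ 17/15. 15⁻¹ ≡ 14 (mod 19), so λ ≡ 17·14 ≡ 10.
  x = λ² - 4 - 4 = 100 - 8 ≡ 16; y = λ·(4 - 16) - 17 ≡ 15. → (16, 15)
add Q: (16, 15) + (4, 17). λ = (17 - 15)/(4 - 16) ≡ 2/7 mod 19. 7⁻¹ ≡ 11 (mod 19), so λ ≡ 3.
  x = λ² - 16 - 4 = 9 - 20 ≡ 8; y = λ·(16 - 8) - 15 ≡ 9. → (8, 9)
double: tangent at (8, 9): λ = (3·8² + 7)/(2·9) ≡ 9/18. 18⁻¹ ≡ 18 (mod 19), so λ ≡ 9·18 ≡ 10.
  x = λ² - 8 - 8 = 100 - 16 ≡ 8; y = λ·(8 - 8) - 9 ≡ 10. → (8, 10)
double: tangent at (8, 10): λ = (3·8² + 7)/(2·10) ≡ 9/1. 1⁻¹ ≡ 1 (mod 19), so λ ≡ 9·1 ≡ 9.
  x = λ² - 8 - 8 = 81 - 16 ≡ 8; y = λ·(8 - 8) - 10 ≡ 9. → (8, 9)

(8, 9)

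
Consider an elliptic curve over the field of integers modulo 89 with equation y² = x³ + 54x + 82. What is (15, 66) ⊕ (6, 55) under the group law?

(64, 62)

(15, 66) + (6, 55). λ = (55 - 66)/(6 - 15) ≡ 78/80 mod 89. 80⁻¹ ≡ 79 (mod 89), so λ ≡ 21.
  x = λ² - 15 - 6 = 441 - 21 ≡ 64; y = λ·(15 - 64) - 66 ≡ 62. → (64, 62)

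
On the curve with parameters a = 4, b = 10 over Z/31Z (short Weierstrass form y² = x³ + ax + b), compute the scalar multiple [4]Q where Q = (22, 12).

Repeated addition: build up to 4Q.
2Q: tangent at (22, 12): λ = (3·22² + 4)/(2·12) ≡ 30/24. 24⁻¹ ≡ 22 (mod 31), so λ ≡ 30·22 ≡ 9.
  x = λ² - 22 - 22 = 81 - 44 ≡ 6; y = λ·(22 - 6) - 12 ≡ 8. → (6, 8)
3Q: (6, 8) + (22, 12). λ = (12 - 8)/(22 - 6) ≡ 4/16 mod 31. 16⁻¹ ≡ 2 (mod 31) since 16·2 = 32 ≡ 1, so λ ≡ 8.
  x = λ² - 6 - 22 = 64 - 28 ≡ 5; y = λ·(6 - 5) - 8 ≡ 0. → (5, 0)
4Q: (5, 0) + (22, 12). λ = (12 - 0)/(22 - 5) ≡ 12/17 mod 31. 17⁻¹ ≡ 11 (mod 31), so λ ≡ 8.
  x = λ² - 5 - 22 = 64 - 27 ≡ 6; y = λ·(5 - 6) - 0 ≡ 23. → (6, 23)

(6, 23)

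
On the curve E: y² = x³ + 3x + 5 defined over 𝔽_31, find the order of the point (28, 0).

2

2P: (28, 0) + (28, 0): same x and y₁ ≡ -y₂, so the sum is ∞.
2P = ∞, so the order is 2.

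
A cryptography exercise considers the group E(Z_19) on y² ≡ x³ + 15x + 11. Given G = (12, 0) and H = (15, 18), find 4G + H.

First 4G:
Repeated addition: build up to 4G.
2G: (12, 0) + (12, 0): same x and y₁ ≡ -y₂, so the sum is ∞.
3G: ∞ + (12, 0) = (12, 0) (identity).
4G: (12, 0) + (12, 0): same x and y₁ ≡ -y₂, so the sum is ∞.
4G = ∞.
Finally 4G + H:
∞ + (15, 18) = (15, 18) (identity).

(15, 18)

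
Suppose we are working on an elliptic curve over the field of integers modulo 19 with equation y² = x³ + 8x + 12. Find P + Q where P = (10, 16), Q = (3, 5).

(10, 16) + (3, 5). λ = (5 - 16)/(3 - 10) ≡ 8/12 mod 19. 12⁻¹ ≡ 8 (mod 19), so λ ≡ 7.
  x = λ² - 10 - 3 = 49 - 13 ≡ 17; y = λ·(10 - 17) - 16 ≡ 11. → (17, 11)

(17, 11)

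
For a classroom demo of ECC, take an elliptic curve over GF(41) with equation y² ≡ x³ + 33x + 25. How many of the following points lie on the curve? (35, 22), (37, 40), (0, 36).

(35, 22): 22² ≡ 33, rhs ≡ 21 → off.
(37, 40): 40² ≡ 1, rhs ≡ 34 → off.
(0, 36): 36² ≡ 25, rhs ≡ 25 → on.

1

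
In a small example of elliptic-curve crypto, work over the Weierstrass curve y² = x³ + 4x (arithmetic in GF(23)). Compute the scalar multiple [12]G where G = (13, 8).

O

Repeated addition: build up to 12G.
2G: tangent at (13, 8): λ = (3·13² + 4)/(2·8) ≡ 5/16. 16⁻¹ ≡ 13 (mod 23) since 16·13 = 208 ≡ 1, so λ ≡ 5·13 ≡ 19.
  x = λ² - 13 - 13 = 361 - 26 ≡ 13; y = λ·(13 - 13) - 8 ≡ 15. → (13, 15)
3G: (13, 15) + (13, 8): same x and y₁ ≡ -y₂, so the sum is O.
4G: O + (13, 8) = (13, 8) (identity).
5G: tangent at (13, 8): λ = (3·13² + 4)/(2·8) ≡ 5/16. 16⁻¹ ≡ 13 (mod 23), so λ ≡ 5·13 ≡ 19.
  x = λ² - 13 - 13 = 361 - 26 ≡ 13; y = λ·(13 - 13) - 8 ≡ 15. → (13, 15)
6G: (13, 15) + (13, 8): same x and y₁ ≡ -y₂, so the sum is O.
7G: O + (13, 8) = (13, 8) (identity).
8G: tangent at (13, 8): λ = (3·13² + 4)/(2·8) ≡ 5/16. 16⁻¹ ≡ 13 (mod 23), so λ ≡ 5·13 ≡ 19.
  x = λ² - 13 - 13 = 361 - 26 ≡ 13; y = λ·(13 - 13) - 8 ≡ 15. → (13, 15)
9G: (13, 15) + (13, 8): same x and y₁ ≡ -y₂, so the sum is O.
10G: O + (13, 8) = (13, 8) (identity).
11G: tangent at (13, 8): λ = (3·13² + 4)/(2·8) ≡ 5/16. 16⁻¹ ≡ 13 (mod 23), so λ ≡ 5·13 ≡ 19.
  x = λ² - 13 - 13 = 361 - 26 ≡ 13; y = λ·(13 - 13) - 8 ≡ 15. → (13, 15)
12G: (13, 15) + (13, 8): same x and y₁ ≡ -y₂, so the sum is O.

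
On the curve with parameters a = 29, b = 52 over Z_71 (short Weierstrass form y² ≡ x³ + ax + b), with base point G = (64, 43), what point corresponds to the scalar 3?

Repeated addition: build up to 3G.
2G: tangent at (64, 43): λ = (3·64² + 29)/(2·43) ≡ 34/15. 15⁻¹ ≡ 19 (mod 71), so λ ≡ 34·19 ≡ 7.
  x = λ² - 64 - 64 = 49 - 128 ≡ 63; y = λ·(64 - 63) - 43 ≡ 35. → (63, 35)
3G: (63, 35) + (64, 43). λ = (43 - 35)/(64 - 63) ≡ 8/1 mod 71. 1⁻¹ ≡ 1 (mod 71), so λ ≡ 8.
  x = λ² - 63 - 64 = 64 - 127 ≡ 8; y = λ·(63 - 8) - 35 ≡ 50. → (8, 50)

(8, 50)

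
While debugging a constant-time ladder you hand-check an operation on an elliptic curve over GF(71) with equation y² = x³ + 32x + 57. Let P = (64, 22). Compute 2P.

(30, 55)

tangent at (64, 22): λ = (3·64² + 32)/(2·22) ≡ 37/44. 44⁻¹ ≡ 21 (mod 71) since 44·21 = 924 ≡ 1, so λ ≡ 37·21 ≡ 67.
  x = λ² - 64 - 64 = 4489 - 128 ≡ 30; y = λ·(64 - 30) - 22 ≡ 55. → (30, 55)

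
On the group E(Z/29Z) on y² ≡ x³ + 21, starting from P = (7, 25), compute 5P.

(18, 13)

Repeated addition: build up to 5P.
2P: tangent at (7, 25): λ = (3·7² + 0)/(2·25) ≡ 2/21. 21⁻¹ ≡ 18 (mod 29) since 21·18 = 378 ≡ 1, so λ ≡ 2·18 ≡ 7.
  x = λ² - 7 - 7 = 49 - 14 ≡ 6; y = λ·(7 - 6) - 25 ≡ 11. → (6, 11)
3P: (6, 11) + (7, 25). λ = (25 - 11)/(7 - 6) ≡ 14/1 mod 29. 1⁻¹ ≡ 1 (mod 29), so λ ≡ 14.
  x = λ² - 6 - 7 = 196 - 13 ≡ 9; y = λ·(6 - 9) - 11 ≡ 5. → (9, 5)
4P: (9, 5) + (7, 25). λ = (25 - 5)/(7 - 9) ≡ 20/27 mod 29. 27⁻¹ ≡ 14 (mod 29) since 27·14 = 378 ≡ 1, so λ ≡ 19.
  x = λ² - 9 - 7 = 361 - 16 ≡ 26; y = λ·(9 - 26) - 5 ≡ 20. → (26, 20)
5P: (26, 20) + (7, 25). λ = (25 - 20)/(7 - 26) ≡ 5/10 mod 29. 10⁻¹ ≡ 3 (mod 29) since 10·3 = 30 ≡ 1, so λ ≡ 15.
  x = λ² - 26 - 7 = 225 - 33 ≡ 18; y = λ·(26 - 18) - 20 ≡ 13. → (18, 13)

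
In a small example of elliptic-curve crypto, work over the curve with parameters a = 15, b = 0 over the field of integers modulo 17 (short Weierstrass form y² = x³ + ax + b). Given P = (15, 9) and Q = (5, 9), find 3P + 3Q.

First 3P:
Repeated addition: build up to 3P.
2P: tangent at (15, 9): λ = (3·15² + 15)/(2·9) ≡ 10/1. 1⁻¹ ≡ 1 (mod 17), so λ ≡ 10·1 ≡ 10.
  x = λ² - 15 - 15 = 100 - 30 ≡ 2; y = λ·(15 - 2) - 9 ≡ 2. → (2, 2)
3P: (2, 2) + (15, 9). λ = (9 - 2)/(15 - 2) ≡ 7/13 mod 17. 13⁻¹ ≡ 4 (mod 17), so λ ≡ 11.
  x = λ² - 2 - 15 = 121 - 17 ≡ 2; y = λ·(2 - 2) - 2 ≡ 15. → (2, 15)
3P = (2, 15).
Next 3Q:
Repeated addition: build up to 3Q.
2Q: tangent at (5, 9): λ = (3·5² + 15)/(2·9) ≡ 5/1. 1⁻¹ ≡ 1 (mod 17), so λ ≡ 5·1 ≡ 5.
  x = λ² - 5 - 5 = 25 - 10 ≡ 15; y = λ·(5 - 15) - 9 ≡ 9. → (15, 9)
3Q: (15, 9) + (5, 9). λ = (9 - 9)/(5 - 15) ≡ 0/7 mod 17. 7⁻¹ ≡ 5 (mod 17), so λ ≡ 0.
  x = λ² - 15 - 5 = 0 - 20 ≡ 14; y = λ·(15 - 14) - 9 ≡ 8. → (14, 8)
3Q = (14, 8).
Finally 3P + 3Q:
(2, 15) + (14, 8). λ = (8 - 15)/(14 - 2) ≡ 10/12 mod 17. 12⁻¹ ≡ 10 (mod 17), so λ ≡ 15.
  x = λ² - 2 - 14 = 225 - 16 ≡ 5; y = λ·(2 - 5) - 15 ≡ 8. → (5, 8)

(5, 8)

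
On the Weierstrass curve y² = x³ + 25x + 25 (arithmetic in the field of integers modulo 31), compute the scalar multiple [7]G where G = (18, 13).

(6, 22)

Repeated addition: build up to 7G.
2G: tangent at (18, 13): λ = (3·18² + 25)/(2·13) ≡ 5/26. 26⁻¹ ≡ 6 (mod 31), so λ ≡ 5·6 ≡ 30.
  x = λ² - 18 - 18 = 900 - 36 ≡ 27; y = λ·(18 - 27) - 13 ≡ 27. → (27, 27)
3G: (27, 27) + (18, 13). λ = (13 - 27)/(18 - 27) ≡ 17/22 mod 31. 22⁻¹ ≡ 24 (mod 31) since 22·24 = 528 ≡ 1, so λ ≡ 5.
  x = λ² - 27 - 18 = 25 - 45 ≡ 11; y = λ·(27 - 11) - 27 ≡ 22. → (11, 22)
4G: (11, 22) + (18, 13). λ = (13 - 22)/(18 - 11) ≡ 22/7 mod 31. 7⁻¹ ≡ 9 (mod 31), so λ ≡ 12.
  x = λ² - 11 - 18 = 144 - 29 ≡ 22; y = λ·(11 - 22) - 22 ≡ 1. → (22, 1)
5G: (22, 1) + (18, 13). λ = (13 - 1)/(18 - 22) ≡ 12/27 mod 31. 27⁻¹ ≡ 23 (mod 31), so λ ≡ 28.
  x = λ² - 22 - 18 = 784 - 40 ≡ 0; y = λ·(22 - 0) - 1 ≡ 26. → (0, 26)
6G: (0, 26) + (18, 13). λ = (13 - 26)/(18 - 0) ≡ 18/18 mod 31. 18⁻¹ ≡ 19 (mod 31) since 18·19 = 342 ≡ 1, so λ ≡ 1.
  x = λ² - 0 - 18 = 1 - 18 ≡ 14; y = λ·(0 - 14) - 26 ≡ 22. → (14, 22)
7G: (14, 22) + (18, 13). λ = (13 - 22)/(18 - 14) ≡ 22/4 mod 31. 4⁻¹ ≡ 8 (mod 31) since 4·8 = 32 ≡ 1, so λ ≡ 21.
  x = λ² - 14 - 18 = 441 - 32 ≡ 6; y = λ·(14 - 6) - 22 ≡ 22. → (6, 22)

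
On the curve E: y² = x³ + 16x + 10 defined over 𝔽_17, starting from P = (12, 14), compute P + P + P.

(2, 4)

Repeated addition: build up to 3P.
2P: tangent at (12, 14): λ = (3·12² + 16)/(2·14) ≡ 6/11. 11⁻¹ ≡ 14 (mod 17), so λ ≡ 6·14 ≡ 16.
  x = λ² - 12 - 12 = 256 - 24 ≡ 11; y = λ·(12 - 11) - 14 ≡ 2. → (11, 2)
3P: (11, 2) + (12, 14). λ = (14 - 2)/(12 - 11) ≡ 12/1 mod 17. 1⁻¹ ≡ 1 (mod 17), so λ ≡ 12.
  x = λ² - 11 - 12 = 144 - 23 ≡ 2; y = λ·(11 - 2) - 2 ≡ 4. → (2, 4)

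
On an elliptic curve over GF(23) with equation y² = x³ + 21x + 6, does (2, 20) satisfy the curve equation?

y² = 20² ≡ 9; x³ + 21x + 6 = 56 ≡ 10 (mod 23). 9 ≠ 10.

no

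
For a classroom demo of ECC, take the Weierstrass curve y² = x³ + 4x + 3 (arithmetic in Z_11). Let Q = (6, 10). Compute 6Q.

Double-and-add on 6 = (110)₂. Start with Q = (6, 10) for the leading 1-bit.
double: tangent at (6, 10): λ = (3·6² + 4)/(2·10) ≡ 2/9. 9⁻¹ ≡ 5 (mod 11) since 9·5 = 45 ≡ 1, so λ ≡ 2·5 ≡ 10.
  x = λ² - 6 - 6 = 100 - 12 ≡ 0; y = λ·(6 - 0) - 10 ≡ 6. → (0, 6)
add Q: (0, 6) + (6, 10). λ = (10 - 6)/(6 - 0) ≡ 4/6 mod 11. 6⁻¹ ≡ 2 (mod 11), so λ ≡ 8.
  x = λ² - 0 - 6 = 64 - 6 ≡ 3; y = λ·(0 - 3) - 6 ≡ 3. → (3, 3)
double: tangent at (3, 3): λ = (3·3² + 4)/(2·3) ≡ 9/6. 6⁻¹ ≡ 2 (mod 11) since 6·2 = 12 ≡ 1, so λ ≡ 9·2 ≡ 7.
  x = λ² - 3 - 3 = 49 - 6 ≡ 10; y = λ·(3 - 10) - 3 ≡ 3. → (10, 3)

(10, 3)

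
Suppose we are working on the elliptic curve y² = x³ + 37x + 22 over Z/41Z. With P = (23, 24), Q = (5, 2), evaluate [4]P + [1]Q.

(10, 30)

First 4P:
Repeated addition: build up to 4P.
2P: tangent at (23, 24): λ = (3·23² + 37)/(2·24) ≡ 25/7. 7⁻¹ ≡ 6 (mod 41), so λ ≡ 25·6 ≡ 27.
  x = λ² - 23 - 23 = 729 - 46 ≡ 27; y = λ·(23 - 27) - 24 ≡ 32. → (27, 32)
3P: (27, 32) + (23, 24). λ = (24 - 32)/(23 - 27) ≡ 33/37 mod 41. 37⁻¹ ≡ 10 (mod 41) since 37·10 = 370 ≡ 1, so λ ≡ 2.
  x = λ² - 27 - 23 = 4 - 50 ≡ 36; y = λ·(27 - 36) - 32 ≡ 32. → (36, 32)
4P: (36, 32) + (23, 24). λ = (24 - 32)/(23 - 36) ≡ 33/28 mod 41. 28⁻¹ ≡ 22 (mod 41), so λ ≡ 29.
  x = λ² - 36 - 23 = 841 - 59 ≡ 3; y = λ·(36 - 3) - 32 ≡ 23. → (3, 23)
4P = (3, 23).
Finally 4P + Q:
(3, 23) + (5, 2). λ = (2 - 23)/(5 - 3) ≡ 20/2 mod 41. 2⁻¹ ≡ 21 (mod 41) since 2·21 = 42 ≡ 1, so λ ≡ 10.
  x = λ² - 3 - 5 = 100 - 8 ≡ 10; y = λ·(3 - 10) - 23 ≡ 30. → (10, 30)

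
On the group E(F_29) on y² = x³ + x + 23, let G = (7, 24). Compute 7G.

Repeated addition: build up to 7G.
2G: tangent at (7, 24): λ = (3·7² + 1)/(2·24) ≡ 3/19. 19⁻¹ ≡ 26 (mod 29) since 19·26 = 494 ≡ 1, so λ ≡ 3·26 ≡ 20.
  x = λ² - 7 - 7 = 400 - 14 ≡ 9; y = λ·(7 - 9) - 24 ≡ 23. → (9, 23)
3G: (9, 23) + (7, 24). λ = (24 - 23)/(7 - 9) ≡ 1/27 mod 29. 27⁻¹ ≡ 14 (mod 29), so λ ≡ 14.
  x = λ² - 9 - 7 = 196 - 16 ≡ 6; y = λ·(9 - 6) - 23 ≡ 19. → (6, 19)
4G: (6, 19) + (7, 24). λ = (24 - 19)/(7 - 6) ≡ 5/1 mod 29. 1⁻¹ ≡ 1 (mod 29), so λ ≡ 5.
  x = λ² - 6 - 7 = 25 - 13 ≡ 12; y = λ·(6 - 12) - 19 ≡ 9. → (12, 9)
5G: (12, 9) + (7, 24). λ = (24 - 9)/(7 - 12) ≡ 15/24 mod 29. 24⁻¹ ≡ 23 (mod 29), so λ ≡ 26.
  x = λ² - 12 - 7 = 676 - 19 ≡ 19; y = λ·(12 - 19) - 9 ≡ 12. → (19, 12)
6G: (19, 12) + (7, 24). λ = (24 - 12)/(7 - 19) ≡ 12/17 mod 29. 17⁻¹ ≡ 12 (mod 29) since 17·12 = 204 ≡ 1, so λ ≡ 28.
  x = λ² - 19 - 7 = 784 - 26 ≡ 4; y = λ·(19 - 4) - 12 ≡ 2. → (4, 2)
7G: (4, 2) + (7, 24). λ = (24 - 2)/(7 - 4) ≡ 22/3 mod 29. 3⁻¹ ≡ 10 (mod 29), so λ ≡ 17.
  x = λ² - 4 - 7 = 289 - 11 ≡ 17; y = λ·(4 - 17) - 2 ≡ 9. → (17, 9)

(17, 9)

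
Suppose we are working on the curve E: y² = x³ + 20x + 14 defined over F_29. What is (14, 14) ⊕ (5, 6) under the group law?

(9, 13)

(14, 14) + (5, 6). λ = (6 - 14)/(5 - 14) ≡ 21/20 mod 29. 20⁻¹ ≡ 16 (mod 29), so λ ≡ 17.
  x = λ² - 14 - 5 = 289 - 19 ≡ 9; y = λ·(14 - 9) - 14 ≡ 13. → (9, 13)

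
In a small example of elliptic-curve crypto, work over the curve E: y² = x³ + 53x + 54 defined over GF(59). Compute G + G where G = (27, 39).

(14, 0)

tangent at (27, 39): λ = (3·27² + 53)/(2·39) ≡ 57/19. 19⁻¹ ≡ 28 (mod 59) since 19·28 = 532 ≡ 1, so λ ≡ 57·28 ≡ 3.
  x = λ² - 27 - 27 = 9 - 54 ≡ 14; y = λ·(27 - 14) - 39 ≡ 0. → (14, 0)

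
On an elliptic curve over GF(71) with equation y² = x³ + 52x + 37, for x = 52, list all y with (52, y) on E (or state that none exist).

x³ + 52x + 37 = 143349 ≡ 0 (mod 71).
Only y = 0 satisfies y² ≡ 0.

0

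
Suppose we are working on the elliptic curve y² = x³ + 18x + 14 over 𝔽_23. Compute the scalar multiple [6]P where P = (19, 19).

Double-and-add on 6 = (110)₂. Start with P = (19, 19) for the leading 1-bit.
double: tangent at (19, 19): λ = (3·19² + 18)/(2·19) ≡ 20/15. 15⁻¹ ≡ 20 (mod 23) since 15·20 = 300 ≡ 1, so λ ≡ 20·20 ≡ 9.
  x = λ² - 19 - 19 = 81 - 38 ≡ 20; y = λ·(19 - 20) - 19 ≡ 18. → (20, 18)
add P: (20, 18) + (19, 19). λ = (19 - 18)/(19 - 20) ≡ 1/22 mod 23. 22⁻¹ ≡ 22 (mod 23) since 22·22 = 484 ≡ 1, so λ ≡ 22.
  x = λ² - 20 - 19 = 484 - 39 ≡ 8; y = λ·(20 - 8) - 18 ≡ 16. → (8, 16)
double: tangent at (8, 16): λ = (3·8² + 18)/(2·16) ≡ 3/9. 9⁻¹ ≡ 18 (mod 23), so λ ≡ 3·18 ≡ 8.
  x = λ² - 8 - 8 = 64 - 16 ≡ 2; y = λ·(8 - 2) - 16 ≡ 9. → (2, 9)

(2, 9)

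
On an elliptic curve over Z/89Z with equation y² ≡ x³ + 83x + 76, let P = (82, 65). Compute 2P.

(64, 49)

tangent at (82, 65): λ = (3·82² + 83)/(2·65) ≡ 52/41. 41⁻¹ ≡ 76 (mod 89), so λ ≡ 52·76 ≡ 36.
  x = λ² - 82 - 82 = 1296 - 164 ≡ 64; y = λ·(82 - 64) - 65 ≡ 49. → (64, 49)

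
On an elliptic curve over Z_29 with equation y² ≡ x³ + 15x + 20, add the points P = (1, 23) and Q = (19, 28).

(14, 4)

(1, 23) + (19, 28). λ = (28 - 23)/(19 - 1) ≡ 5/18 mod 29. 18⁻¹ ≡ 21 (mod 29), so λ ≡ 18.
  x = λ² - 1 - 19 = 324 - 20 ≡ 14; y = λ·(1 - 14) - 23 ≡ 4. → (14, 4)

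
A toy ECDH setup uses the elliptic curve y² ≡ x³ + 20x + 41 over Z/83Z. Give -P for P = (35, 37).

(35, 46)

-(35, 37) = (35, -37 mod 83) = (35, 46).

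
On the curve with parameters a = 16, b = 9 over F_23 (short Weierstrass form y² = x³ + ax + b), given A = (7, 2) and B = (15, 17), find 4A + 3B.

First 4A:
Double-and-add on 4 = (100)₂. Start with A = (7, 2) for the leading 1-bit.
double: tangent at (7, 2): λ = (3·7² + 16)/(2·2) ≡ 2/4. 4⁻¹ ≡ 6 (mod 23), so λ ≡ 2·6 ≡ 12.
  x = λ² - 7 - 7 = 144 - 14 ≡ 15; y = λ·(7 - 15) - 2 ≡ 17. → (15, 17)
double: tangent at (15, 17): λ = (3·15² + 16)/(2·17) ≡ 1/11. 11⁻¹ ≡ 21 (mod 23), so λ ≡ 1·21 ≡ 21.
  x = λ² - 15 - 15 = 441 - 30 ≡ 20; y = λ·(15 - 20) - 17 ≡ 16. → (20, 16)
4A = (20, 16).
Next 3B:
Repeated addition: build up to 3B.
2B: tangent at (15, 17): λ = (3·15² + 16)/(2·17) ≡ 1/11. 11⁻¹ ≡ 21 (mod 23) since 11·21 = 231 ≡ 1, so λ ≡ 1·21 ≡ 21.
  x = λ² - 15 - 15 = 441 - 30 ≡ 20; y = λ·(15 - 20) - 17 ≡ 16. → (20, 16)
3B: (20, 16) + (15, 17). λ = (17 - 16)/(15 - 20) ≡ 1/18 mod 23. 18⁻¹ ≡ 9 (mod 23), so λ ≡ 9.
  x = λ² - 20 - 15 = 81 - 35 ≡ 0; y = λ·(20 - 0) - 16 ≡ 3. → (0, 3)
3B = (0, 3).
Finally 4A + 3B:
(20, 16) + (0, 3). λ = (3 - 16)/(0 - 20) ≡ 10/3 mod 23. 3⁻¹ ≡ 8 (mod 23), so λ ≡ 11.
  x = λ² - 20 - 0 = 121 - 20 ≡ 9; y = λ·(20 - 9) - 16 ≡ 13. → (9, 13)

(9, 13)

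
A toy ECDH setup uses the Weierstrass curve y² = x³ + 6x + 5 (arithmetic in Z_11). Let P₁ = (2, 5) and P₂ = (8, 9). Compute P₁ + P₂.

(10, 8)

(2, 5) + (8, 9). λ = (9 - 5)/(8 - 2) ≡ 4/6 mod 11. 6⁻¹ ≡ 2 (mod 11), so λ ≡ 8.
  x = λ² - 2 - 8 = 64 - 10 ≡ 10; y = λ·(2 - 10) - 5 ≡ 8. → (10, 8)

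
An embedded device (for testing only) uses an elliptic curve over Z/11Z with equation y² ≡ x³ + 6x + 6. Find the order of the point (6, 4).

2P: tangent at (6, 4): λ = (3·6² + 6)/(2·4) ≡ 4/8. 8⁻¹ ≡ 7 (mod 11), so λ ≡ 4·7 ≡ 6.
  x = λ² - 6 - 6 = 36 - 12 ≡ 2; y = λ·(6 - 2) - 4 ≡ 9. → (2, 9)
3P: (2, 9) + (6, 4). λ = (4 - 9)/(6 - 2) ≡ 6/4 mod 11. 4⁻¹ ≡ 3 (mod 11), so λ ≡ 7.
  x = λ² - 2 - 6 = 49 - 8 ≡ 8; y = λ·(2 - 8) - 9 ≡ 4. → (8, 4)
4P: (8, 4) + (6, 4). λ = (4 - 4)/(6 - 8) ≡ 0/9 mod 11. 9⁻¹ ≡ 5 (mod 11), so λ ≡ 0.
  x = λ² - 8 - 6 = 0 - 14 ≡ 8; y = λ·(8 - 8) - 4 ≡ 7. → (8, 7)
5P: (8, 7) + (6, 4). λ = (4 - 7)/(6 - 8) ≡ 8/9 mod 11. 9⁻¹ ≡ 5 (mod 11), so λ ≡ 7.
  x = λ² - 8 - 6 = 49 - 14 ≡ 2; y = λ·(8 - 2) - 7 ≡ 2. → (2, 2)
6P: (2, 2) + (6, 4). λ = (4 - 2)/(6 - 2) ≡ 2/4 mod 11. 4⁻¹ ≡ 3 (mod 11) since 4·3 = 12 ≡ 1, so λ ≡ 6.
  x = λ² - 2 - 6 = 36 - 8 ≡ 6; y = λ·(2 - 6) - 2 ≡ 7. → (6, 7)
7P: (6, 7) + (6, 4): same x and y₁ ≡ -y₂, so the sum is 𝒪.
7P = 𝒪, so the order is 7.

7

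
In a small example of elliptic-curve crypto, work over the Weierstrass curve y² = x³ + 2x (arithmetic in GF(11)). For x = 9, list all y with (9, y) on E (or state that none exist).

x³ + 2x + 0 = 747 ≡ 10 (mod 11).
10 is a non-residue mod 11; no y exists.

none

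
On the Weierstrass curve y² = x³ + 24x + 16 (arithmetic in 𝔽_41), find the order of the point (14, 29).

2P: tangent at (14, 29): λ = (3·14² + 24)/(2·29) ≡ 38/17. 17⁻¹ ≡ 29 (mod 41), so λ ≡ 38·29 ≡ 36.
  x = λ² - 14 - 14 = 1296 - 28 ≡ 38; y = λ·(14 - 38) - 29 ≡ 9. → (38, 9)
3P: (38, 9) + (14, 29). λ = (29 - 9)/(14 - 38) ≡ 20/17 mod 41. 17⁻¹ ≡ 29 (mod 41), so λ ≡ 6.
  x = λ² - 38 - 14 = 36 - 52 ≡ 25; y = λ·(38 - 25) - 9 ≡ 28. → (25, 28)
4P: (25, 28) + (14, 29). λ = (29 - 28)/(14 - 25) ≡ 1/30 mod 41. 30⁻¹ ≡ 26 (mod 41), so λ ≡ 26.
  x = λ² - 25 - 14 = 676 - 39 ≡ 22; y = λ·(25 - 22) - 28 ≡ 9. → (22, 9)
5P: (22, 9) + (14, 29). λ = (29 - 9)/(14 - 22) ≡ 20/33 mod 41. 33⁻¹ ≡ 5 (mod 41), so λ ≡ 18.
  x = λ² - 22 - 14 = 324 - 36 ≡ 1; y = λ·(22 - 1) - 9 ≡ 0. → (1, 0)
6P: (1, 0) + (14, 29). λ = (29 - 0)/(14 - 1) ≡ 29/13 mod 41. 13⁻¹ ≡ 19 (mod 41) since 13·19 = 247 ≡ 1, so λ ≡ 18.
  x = λ² - 1 - 14 = 324 - 15 ≡ 22; y = λ·(1 - 22) - 0 ≡ 32. → (22, 32)
7P: (22, 32) + (14, 29). λ = (29 - 32)/(14 - 22) ≡ 38/33 mod 41. 33⁻¹ ≡ 5 (mod 41), so λ ≡ 26.
  x = λ² - 22 - 14 = 676 - 36 ≡ 25; y = λ·(22 - 25) - 32 ≡ 13. → (25, 13)
8P: (25, 13) + (14, 29). λ = (29 - 13)/(14 - 25) ≡ 16/30 mod 41. 30⁻¹ ≡ 26 (mod 41), so λ ≡ 6.
  x = λ² - 25 - 14 = 36 - 39 ≡ 38; y = λ·(25 - 38) - 13 ≡ 32. → (38, 32)
9P: (38, 32) + (14, 29). λ = (29 - 32)/(14 - 38) ≡ 38/17 mod 41. 17⁻¹ ≡ 29 (mod 41) since 17·29 = 493 ≡ 1, so λ ≡ 36.
  x = λ² - 38 - 14 = 1296 - 52 ≡ 14; y = λ·(38 - 14) - 32 ≡ 12. → (14, 12)
10P: (14, 12) + (14, 29): same x and y₁ ≡ -y₂, so the sum is O.
10P = O, so the order is 10.

10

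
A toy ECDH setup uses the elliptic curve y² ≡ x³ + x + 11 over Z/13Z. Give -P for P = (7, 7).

-(7, 7) = (7, -7 mod 13) = (7, 6).

(7, 6)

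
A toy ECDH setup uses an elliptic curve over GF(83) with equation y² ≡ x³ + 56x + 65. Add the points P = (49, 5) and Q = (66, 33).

(54, 60)

(49, 5) + (66, 33). λ = (33 - 5)/(66 - 49) ≡ 28/17 mod 83. 17⁻¹ ≡ 44 (mod 83), so λ ≡ 70.
  x = λ² - 49 - 66 = 4900 - 115 ≡ 54; y = λ·(49 - 54) - 5 ≡ 60. → (54, 60)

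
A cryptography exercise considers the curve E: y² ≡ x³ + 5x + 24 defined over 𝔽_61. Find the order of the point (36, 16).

2P: tangent at (36, 16): λ = (3·36² + 5)/(2·16) ≡ 50/32. 32⁻¹ ≡ 21 (mod 61), so λ ≡ 50·21 ≡ 13.
  x = λ² - 36 - 36 = 169 - 72 ≡ 36; y = λ·(36 - 36) - 16 ≡ 45. → (36, 45)
3P: (36, 45) + (36, 16): same x and y₁ ≡ -y₂, so the sum is the point at infinity.
3P = the point at infinity, so the order is 3.

3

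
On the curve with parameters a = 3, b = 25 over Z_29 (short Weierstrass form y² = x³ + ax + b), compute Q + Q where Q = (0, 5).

(23, 20)

tangent at (0, 5): λ = (3·0² + 3)/(2·5) ≡ 3/10. 10⁻¹ ≡ 3 (mod 29), so λ ≡ 3·3 ≡ 9.
  x = λ² - 0 - 0 = 81 - 0 ≡ 23; y = λ·(0 - 23) - 5 ≡ 20. → (23, 20)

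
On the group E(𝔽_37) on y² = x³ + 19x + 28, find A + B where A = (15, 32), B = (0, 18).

(1, 23)

(15, 32) + (0, 18). λ = (18 - 32)/(0 - 15) ≡ 23/22 mod 37. 22⁻¹ ≡ 32 (mod 37) since 22·32 = 704 ≡ 1, so λ ≡ 33.
  x = λ² - 15 - 0 = 1089 - 15 ≡ 1; y = λ·(15 - 1) - 32 ≡ 23. → (1, 23)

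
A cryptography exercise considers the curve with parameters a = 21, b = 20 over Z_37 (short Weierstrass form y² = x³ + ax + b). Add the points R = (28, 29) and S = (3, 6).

(31, 23)

(28, 29) + (3, 6). λ = (6 - 29)/(3 - 28) ≡ 14/12 mod 37. 12⁻¹ ≡ 34 (mod 37) since 12·34 = 408 ≡ 1, so λ ≡ 32.
  x = λ² - 28 - 3 = 1024 - 31 ≡ 31; y = λ·(28 - 31) - 29 ≡ 23. → (31, 23)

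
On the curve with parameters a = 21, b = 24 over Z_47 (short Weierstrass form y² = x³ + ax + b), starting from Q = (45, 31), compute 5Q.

Double-and-add on 5 = (101)₂. Start with Q = (45, 31) for the leading 1-bit.
double: tangent at (45, 31): λ = (3·45² + 21)/(2·31) ≡ 33/15. 15⁻¹ ≡ 22 (mod 47), so λ ≡ 33·22 ≡ 21.
  x = λ² - 45 - 45 = 441 - 90 ≡ 22; y = λ·(45 - 22) - 31 ≡ 29. → (22, 29)
double: tangent at (22, 29): λ = (3·22² + 21)/(2·29) ≡ 16/11. 11⁻¹ ≡ 30 (mod 47) since 11·30 = 330 ≡ 1, so λ ≡ 16·30 ≡ 10.
  x = λ² - 22 - 22 = 100 - 44 ≡ 9; y = λ·(22 - 9) - 29 ≡ 7. → (9, 7)
add Q: (9, 7) + (45, 31). λ = (31 - 7)/(45 - 9) ≡ 24/36 mod 47. 36⁻¹ ≡ 17 (mod 47) since 36·17 = 612 ≡ 1, so λ ≡ 32.
  x = λ² - 9 - 45 = 1024 - 54 ≡ 30; y = λ·(9 - 30) - 7 ≡ 26. → (30, 26)

(30, 26)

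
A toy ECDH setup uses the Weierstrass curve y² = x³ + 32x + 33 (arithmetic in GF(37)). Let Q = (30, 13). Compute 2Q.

(25, 20)

tangent at (30, 13): λ = (3·30² + 32)/(2·13) ≡ 31/26. 26⁻¹ ≡ 10 (mod 37), so λ ≡ 31·10 ≡ 14.
  x = λ² - 30 - 30 = 196 - 60 ≡ 25; y = λ·(30 - 25) - 13 ≡ 20. → (25, 20)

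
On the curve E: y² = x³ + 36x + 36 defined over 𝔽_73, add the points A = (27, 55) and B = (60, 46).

(9, 33)

(27, 55) + (60, 46). λ = (46 - 55)/(60 - 27) ≡ 64/33 mod 73. 33⁻¹ ≡ 31 (mod 73), so λ ≡ 13.
  x = λ² - 27 - 60 = 169 - 87 ≡ 9; y = λ·(27 - 9) - 55 ≡ 33. → (9, 33)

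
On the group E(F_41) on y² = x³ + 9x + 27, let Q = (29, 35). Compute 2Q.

(19, 28)

tangent at (29, 35): λ = (3·29² + 9)/(2·35) ≡ 31/29. 29⁻¹ ≡ 17 (mod 41), so λ ≡ 31·17 ≡ 35.
  x = λ² - 29 - 29 = 1225 - 58 ≡ 19; y = λ·(29 - 19) - 35 ≡ 28. → (19, 28)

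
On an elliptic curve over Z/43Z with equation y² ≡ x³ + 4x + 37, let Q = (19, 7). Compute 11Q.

Repeated addition: build up to 11Q.
2Q: tangent at (19, 7): λ = (3·19² + 4)/(2·7) ≡ 12/14. 14⁻¹ ≡ 40 (mod 43) since 14·40 = 560 ≡ 1, so λ ≡ 12·40 ≡ 7.
  x = λ² - 19 - 19 = 49 - 38 ≡ 11; y = λ·(19 - 11) - 7 ≡ 6. → (11, 6)
3Q: (11, 6) + (19, 7). λ = (7 - 6)/(19 - 11) ≡ 1/8 mod 43. 8⁻¹ ≡ 27 (mod 43), so λ ≡ 27.
  x = λ² - 11 - 19 = 729 - 30 ≡ 11; y = λ·(11 - 11) - 6 ≡ 37. → (11, 37)
4Q: (11, 37) + (19, 7). λ = (7 - 37)/(19 - 11) ≡ 13/8 mod 43. 8⁻¹ ≡ 27 (mod 43), so λ ≡ 7.
  x = λ² - 11 - 19 = 49 - 30 ≡ 19; y = λ·(11 - 19) - 37 ≡ 36. → (19, 36)
5Q: (19, 36) + (19, 7): same x and y₁ ≡ -y₂, so the sum is 𝒪.
6Q: 𝒪 + (19, 7) = (19, 7) (identity).
7Q: tangent at (19, 7): λ = (3·19² + 4)/(2·7) ≡ 12/14. 14⁻¹ ≡ 40 (mod 43), so λ ≡ 12·40 ≡ 7.
  x = λ² - 19 - 19 = 49 - 38 ≡ 11; y = λ·(19 - 11) - 7 ≡ 6. → (11, 6)
8Q: (11, 6) + (19, 7). λ = (7 - 6)/(19 - 11) ≡ 1/8 mod 43. 8⁻¹ ≡ 27 (mod 43), so λ ≡ 27.
  x = λ² - 11 - 19 = 729 - 30 ≡ 11; y = λ·(11 - 11) - 6 ≡ 37. → (11, 37)
9Q: (11, 37) + (19, 7). λ = (7 - 37)/(19 - 11) ≡ 13/8 mod 43. 8⁻¹ ≡ 27 (mod 43) since 8·27 = 216 ≡ 1, so λ ≡ 7.
  x = λ² - 11 - 19 = 49 - 30 ≡ 19; y = λ·(11 - 19) - 37 ≡ 36. → (19, 36)
10Q: (19, 36) + (19, 7): same x and y₁ ≡ -y₂, so the sum is 𝒪.
11Q: 𝒪 + (19, 7) = (19, 7) (identity).

(19, 7)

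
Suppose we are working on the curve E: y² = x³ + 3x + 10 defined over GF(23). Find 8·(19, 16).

(15, 16)

Write Q = (19, 16).
Repeated addition: build up to 8Q.
2Q: tangent at (19, 16): λ = (3·19² + 3)/(2·16) ≡ 5/9. 9⁻¹ ≡ 18 (mod 23), so λ ≡ 5·18 ≡ 21.
  x = λ² - 19 - 19 = 441 - 38 ≡ 12; y = λ·(19 - 12) - 16 ≡ 16. → (12, 16)
3Q: (12, 16) + (19, 16). λ = (16 - 16)/(19 - 12) ≡ 0/7 mod 23. 7⁻¹ ≡ 10 (mod 23), so λ ≡ 0.
  x = λ² - 12 - 19 = 0 - 31 ≡ 15; y = λ·(12 - 15) - 16 ≡ 7. → (15, 7)
4Q: (15, 7) + (19, 16). λ = (16 - 7)/(19 - 15) ≡ 9/4 mod 23. 4⁻¹ ≡ 6 (mod 23) since 4·6 = 24 ≡ 1, so λ ≡ 8.
  x = λ² - 15 - 19 = 64 - 34 ≡ 7; y = λ·(15 - 7) - 7 ≡ 11. → (7, 11)
5Q: (7, 11) + (19, 16). λ = (16 - 11)/(19 - 7) ≡ 5/12 mod 23. 12⁻¹ ≡ 2 (mod 23), so λ ≡ 10.
  x = λ² - 7 - 19 = 100 - 26 ≡ 5; y = λ·(7 - 5) - 11 ≡ 9. → (5, 9)
6Q: (5, 9) + (19, 16). λ = (16 - 9)/(19 - 5) ≡ 7/14 mod 23. 14⁻¹ ≡ 5 (mod 23), so λ ≡ 12.
  x = λ² - 5 - 19 = 144 - 24 ≡ 5; y = λ·(5 - 5) - 9 ≡ 14. → (5, 14)
7Q: (5, 14) + (19, 16). λ = (16 - 14)/(19 - 5) ≡ 2/14 mod 23. 14⁻¹ ≡ 5 (mod 23) since 14·5 = 70 ≡ 1, so λ ≡ 10.
  x = λ² - 5 - 19 = 100 - 24 ≡ 7; y = λ·(5 - 7) - 14 ≡ 12. → (7, 12)
8Q: (7, 12) + (19, 16). λ = (16 - 12)/(19 - 7) ≡ 4/12 mod 23. 12⁻¹ ≡ 2 (mod 23), so λ ≡ 8.
  x = λ² - 7 - 19 = 64 - 26 ≡ 15; y = λ·(7 - 15) - 12 ≡ 16. → (15, 16)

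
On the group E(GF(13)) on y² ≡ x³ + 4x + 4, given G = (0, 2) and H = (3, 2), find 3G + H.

(11, 12)

First 3G:
Repeated addition: build up to 3G.
2G: tangent at (0, 2): λ = (3·0² + 4)/(2·2) ≡ 4/4. 4⁻¹ ≡ 10 (mod 13), so λ ≡ 4·10 ≡ 1.
  x = λ² - 0 - 0 = 1 - 0 ≡ 1; y = λ·(0 - 1) - 2 ≡ 10. → (1, 10)
3G: (1, 10) + (0, 2). λ = (2 - 10)/(0 - 1) ≡ 5/12 mod 13. 12⁻¹ ≡ 12 (mod 13) since 12·12 = 144 ≡ 1, so λ ≡ 8.
  x = λ² - 1 - 0 = 64 - 1 ≡ 11; y = λ·(1 - 11) - 10 ≡ 1. → (11, 1)
3G = (11, 1).
Finally 3G + H:
(11, 1) + (3, 2). λ = (2 - 1)/(3 - 11) ≡ 1/5 mod 13. 5⁻¹ ≡ 8 (mod 13), so λ ≡ 8.
  x = λ² - 11 - 3 = 64 - 14 ≡ 11; y = λ·(11 - 11) - 1 ≡ 12. → (11, 12)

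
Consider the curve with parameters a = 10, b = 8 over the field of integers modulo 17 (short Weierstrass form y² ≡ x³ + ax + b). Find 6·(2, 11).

Write Q = (2, 11).
Repeated addition: build up to 6Q.
2Q: tangent at (2, 11): λ = (3·2² + 10)/(2·11) ≡ 5/5. 5⁻¹ ≡ 7 (mod 17), so λ ≡ 5·7 ≡ 1.
  x = λ² - 2 - 2 = 1 - 4 ≡ 14; y = λ·(2 - 14) - 11 ≡ 11. → (14, 11)
3Q: (14, 11) + (2, 11). λ = (11 - 11)/(2 - 14) ≡ 0/5 mod 17. 5⁻¹ ≡ 7 (mod 17) since 5·7 = 35 ≡ 1, so λ ≡ 0.
  x = λ² - 14 - 2 = 0 - 16 ≡ 1; y = λ·(14 - 1) - 11 ≡ 6. → (1, 6)
4Q: (1, 6) + (2, 11). λ = (11 - 6)/(2 - 1) ≡ 5/1 mod 17. 1⁻¹ ≡ 1 (mod 17), so λ ≡ 5.
  x = λ² - 1 - 2 = 25 - 3 ≡ 5; y = λ·(1 - 5) - 6 ≡ 8. → (5, 8)
5Q: (5, 8) + (2, 11). λ = (11 - 8)/(2 - 5) ≡ 3/14 mod 17. 14⁻¹ ≡ 11 (mod 17), so λ ≡ 16.
  x = λ² - 5 - 2 = 256 - 7 ≡ 11; y = λ·(5 - 11) - 8 ≡ 15. → (11, 15)
6Q: (11, 15) + (2, 11). λ = (11 - 15)/(2 - 11) ≡ 13/8 mod 17. 8⁻¹ ≡ 15 (mod 17) since 8·15 = 120 ≡ 1, so λ ≡ 8.
  x = λ² - 11 - 2 = 64 - 13 ≡ 0; y = λ·(11 - 0) - 15 ≡ 5. → (0, 5)

(0, 5)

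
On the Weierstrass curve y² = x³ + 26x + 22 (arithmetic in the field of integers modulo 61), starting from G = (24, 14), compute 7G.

Repeated addition: build up to 7G.
2G: tangent at (24, 14): λ = (3·24² + 26)/(2·14) ≡ 46/28. 28⁻¹ ≡ 24 (mod 61), so λ ≡ 46·24 ≡ 6.
  x = λ² - 24 - 24 = 36 - 48 ≡ 49; y = λ·(24 - 49) - 14 ≡ 19. → (49, 19)
3G: (49, 19) + (24, 14). λ = (14 - 19)/(24 - 49) ≡ 56/36 mod 61. 36⁻¹ ≡ 39 (mod 61), so λ ≡ 49.
  x = λ² - 49 - 24 = 2401 - 73 ≡ 10; y = λ·(49 - 10) - 19 ≡ 1. → (10, 1)
4G: (10, 1) + (24, 14). λ = (14 - 1)/(24 - 10) ≡ 13/14 mod 61. 14⁻¹ ≡ 48 (mod 61) since 14·48 = 672 ≡ 1, so λ ≡ 14.
  x = λ² - 10 - 24 = 196 - 34 ≡ 40; y = λ·(10 - 40) - 1 ≡ 6. → (40, 6)
5G: (40, 6) + (24, 14). λ = (14 - 6)/(24 - 40) ≡ 8/45 mod 61. 45⁻¹ ≡ 19 (mod 61) since 45·19 = 855 ≡ 1, so λ ≡ 30.
  x = λ² - 40 - 24 = 900 - 64 ≡ 43; y = λ·(40 - 43) - 6 ≡ 26. → (43, 26)
6G: (43, 26) + (24, 14). λ = (14 - 26)/(24 - 43) ≡ 49/42 mod 61. 42⁻¹ ≡ 16 (mod 61), so λ ≡ 52.
  x = λ² - 43 - 24 = 2704 - 67 ≡ 14; y = λ·(43 - 14) - 26 ≡ 18. → (14, 18)
7G: (14, 18) + (24, 14). λ = (14 - 18)/(24 - 14) ≡ 57/10 mod 61. 10⁻¹ ≡ 55 (mod 61), so λ ≡ 24.
  x = λ² - 14 - 24 = 576 - 38 ≡ 50; y = λ·(14 - 50) - 18 ≡ 33. → (50, 33)

(50, 33)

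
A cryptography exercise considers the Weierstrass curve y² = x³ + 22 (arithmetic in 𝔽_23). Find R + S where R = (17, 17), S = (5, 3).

(3, 7)

(17, 17) + (5, 3). λ = (3 - 17)/(5 - 17) ≡ 9/11 mod 23. 11⁻¹ ≡ 21 (mod 23), so λ ≡ 5.
  x = λ² - 17 - 5 = 25 - 22 ≡ 3; y = λ·(17 - 3) - 17 ≡ 7. → (3, 7)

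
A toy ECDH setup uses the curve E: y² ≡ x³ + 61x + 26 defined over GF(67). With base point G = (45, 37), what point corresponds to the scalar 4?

(29, 56)

Double-and-add on 4 = (100)₂. Start with G = (45, 37) for the leading 1-bit.
double: tangent at (45, 37): λ = (3·45² + 61)/(2·37) ≡ 39/7. 7⁻¹ ≡ 48 (mod 67), so λ ≡ 39·48 ≡ 63.
  x = λ² - 45 - 45 = 3969 - 90 ≡ 60; y = λ·(45 - 60) - 37 ≡ 23. → (60, 23)
double: tangent at (60, 23): λ = (3·60² + 61)/(2·23) ≡ 7/46. 46⁻¹ ≡ 51 (mod 67), so λ ≡ 7·51 ≡ 22.
  x = λ² - 60 - 60 = 484 - 120 ≡ 29; y = λ·(60 - 29) - 23 ≡ 56. → (29, 56)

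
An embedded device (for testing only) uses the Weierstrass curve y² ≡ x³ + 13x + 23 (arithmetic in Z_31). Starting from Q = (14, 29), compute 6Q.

Repeated addition: build up to 6Q.
2Q: tangent at (14, 29): λ = (3·14² + 13)/(2·29) ≡ 12/27. 27⁻¹ ≡ 23 (mod 31) since 27·23 = 621 ≡ 1, so λ ≡ 12·23 ≡ 28.
  x = λ² - 14 - 14 = 784 - 28 ≡ 12; y = λ·(14 - 12) - 29 ≡ 27. → (12, 27)
3Q: (12, 27) + (14, 29). λ = (29 - 27)/(14 - 12) ≡ 2/2 mod 31. 2⁻¹ ≡ 16 (mod 31) since 2·16 = 32 ≡ 1, so λ ≡ 1.
  x = λ² - 12 - 14 = 1 - 26 ≡ 6; y = λ·(12 - 6) - 27 ≡ 10. → (6, 10)
4Q: (6, 10) + (14, 29). λ = (29 - 10)/(14 - 6) ≡ 19/8 mod 31. 8⁻¹ ≡ 4 (mod 31), so λ ≡ 14.
  x = λ² - 6 - 14 = 196 - 20 ≡ 21; y = λ·(6 - 21) - 10 ≡ 28. → (21, 28)
5Q: (21, 28) + (14, 29). λ = (29 - 28)/(14 - 21) ≡ 1/24 mod 31. 24⁻¹ ≡ 22 (mod 31), so λ ≡ 22.
  x = λ² - 21 - 14 = 484 - 35 ≡ 15; y = λ·(21 - 15) - 28 ≡ 11. → (15, 11)
6Q: (15, 11) + (14, 29). λ = (29 - 11)/(14 - 15) ≡ 18/30 mod 31. 30⁻¹ ≡ 30 (mod 31), so λ ≡ 13.
  x = λ² - 15 - 14 = 169 - 29 ≡ 16; y = λ·(15 - 16) - 11 ≡ 7. → (16, 7)

(16, 7)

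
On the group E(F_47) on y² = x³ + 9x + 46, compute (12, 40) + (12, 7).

O

The two points share x = 12 and their y-coordinates satisfy 40 + 7 ≡ 0 (mod 47), so they are inverses. Their sum is the point at infinity.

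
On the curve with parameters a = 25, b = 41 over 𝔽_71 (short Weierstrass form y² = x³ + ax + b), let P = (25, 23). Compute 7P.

Repeated addition: build up to 7P.
2P: tangent at (25, 23): λ = (3·25² + 25)/(2·23) ≡ 54/46. 46⁻¹ ≡ 17 (mod 71), so λ ≡ 54·17 ≡ 66.
  x = λ² - 25 - 25 = 4356 - 50 ≡ 46; y = λ·(25 - 46) - 23 ≡ 11. → (46, 11)
3P: (46, 11) + (25, 23). λ = (23 - 11)/(25 - 46) ≡ 12/50 mod 71. 50⁻¹ ≡ 27 (mod 71), so λ ≡ 40.
  x = λ² - 46 - 25 = 1600 - 71 ≡ 38; y = λ·(46 - 38) - 11 ≡ 25. → (38, 25)
4P: (38, 25) + (25, 23). λ = (23 - 25)/(25 - 38) ≡ 69/58 mod 71. 58⁻¹ ≡ 60 (mod 71) since 58·60 = 3480 ≡ 1, so λ ≡ 22.
  x = λ² - 38 - 25 = 484 - 63 ≡ 66; y = λ·(38 - 66) - 25 ≡ 69. → (66, 69)
5P: (66, 69) + (25, 23). λ = (23 - 69)/(25 - 66) ≡ 25/30 mod 71. 30⁻¹ ≡ 45 (mod 71), so λ ≡ 60.
  x = λ² - 66 - 25 = 3600 - 91 ≡ 30; y = λ·(66 - 30) - 69 ≡ 32. → (30, 32)
6P: (30, 32) + (25, 23). λ = (23 - 32)/(25 - 30) ≡ 62/66 mod 71. 66⁻¹ ≡ 14 (mod 71) since 66·14 = 924 ≡ 1, so λ ≡ 16.
  x = λ² - 30 - 25 = 256 - 55 ≡ 59; y = λ·(30 - 59) - 32 ≡ 1. → (59, 1)
7P: (59, 1) + (25, 23). λ = (23 - 1)/(25 - 59) ≡ 22/37 mod 71. 37⁻¹ ≡ 48 (mod 71) since 37·48 = 1776 ≡ 1, so λ ≡ 62.
  x = λ² - 59 - 25 = 3844 - 84 ≡ 68; y = λ·(59 - 68) - 1 ≡ 9. → (68, 9)

(68, 9)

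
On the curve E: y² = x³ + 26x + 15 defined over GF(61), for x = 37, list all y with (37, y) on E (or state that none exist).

none

x³ + 26x + 15 = 51630 ≡ 24 (mod 61).
24 is a non-residue mod 61; no y exists.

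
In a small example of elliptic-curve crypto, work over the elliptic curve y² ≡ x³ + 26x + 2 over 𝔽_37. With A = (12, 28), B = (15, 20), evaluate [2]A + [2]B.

(15, 17)

First 2A:
Repeated addition: build up to 2A.
2A: tangent at (12, 28): λ = (3·12² + 26)/(2·28) ≡ 14/19. 19⁻¹ ≡ 2 (mod 37), so λ ≡ 14·2 ≡ 28.
  x = λ² - 12 - 12 = 784 - 24 ≡ 20; y = λ·(12 - 20) - 28 ≡ 7. → (20, 7)
2A = (20, 7).
Next 2B:
Repeated addition: build up to 2B.
2B: tangent at (15, 20): λ = (3·15² + 26)/(2·20) ≡ 35/3. 3⁻¹ ≡ 25 (mod 37), so λ ≡ 35·25 ≡ 24.
  x = λ² - 15 - 15 = 576 - 30 ≡ 28; y = λ·(15 - 28) - 20 ≡ 1. → (28, 1)
2B = (28, 1).
Finally 2A + 2B:
(20, 7) + (28, 1). λ = (1 - 7)/(28 - 20) ≡ 31/8 mod 37. 8⁻¹ ≡ 14 (mod 37) since 8·14 = 112 ≡ 1, so λ ≡ 27.
  x = λ² - 20 - 28 = 729 - 48 ≡ 15; y = λ·(20 - 15) - 7 ≡ 17. → (15, 17)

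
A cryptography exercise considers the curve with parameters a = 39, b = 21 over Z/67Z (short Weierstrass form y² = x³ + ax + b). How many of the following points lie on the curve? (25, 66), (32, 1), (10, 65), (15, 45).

2

(25, 66): 66² ≡ 1, rhs ≡ 5 → off.
(32, 1): 1² ≡ 1, rhs ≡ 1 → on.
(10, 65): 65² ≡ 4, rhs ≡ 4 → on.
(15, 45): 45² ≡ 15, rhs ≡ 28 → off.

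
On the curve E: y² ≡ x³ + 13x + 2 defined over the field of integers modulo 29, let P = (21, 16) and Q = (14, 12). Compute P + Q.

(21, 16) + (14, 12). λ = (12 - 16)/(14 - 21) ≡ 25/22 mod 29. 22⁻¹ ≡ 4 (mod 29), so λ ≡ 13.
  x = λ² - 21 - 14 = 169 - 35 ≡ 18; y = λ·(21 - 18) - 16 ≡ 23. → (18, 23)

(18, 23)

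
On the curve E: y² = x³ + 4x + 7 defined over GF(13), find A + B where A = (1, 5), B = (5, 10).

(11, 2)

(1, 5) + (5, 10). λ = (10 - 5)/(5 - 1) ≡ 5/4 mod 13. 4⁻¹ ≡ 10 (mod 13), so λ ≡ 11.
  x = λ² - 1 - 5 = 121 - 6 ≡ 11; y = λ·(1 - 11) - 5 ≡ 2. → (11, 2)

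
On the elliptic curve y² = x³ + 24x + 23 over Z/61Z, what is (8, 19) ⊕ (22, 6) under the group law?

(8, 19) + (22, 6). λ = (6 - 19)/(22 - 8) ≡ 48/14 mod 61. 14⁻¹ ≡ 48 (mod 61), so λ ≡ 47.
  x = λ² - 8 - 22 = 2209 - 30 ≡ 44; y = λ·(8 - 44) - 19 ≡ 58. → (44, 58)

(44, 58)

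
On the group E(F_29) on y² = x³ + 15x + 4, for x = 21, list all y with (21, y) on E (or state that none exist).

none

x³ + 15x + 4 = 9580 ≡ 10 (mod 29).
10 is a non-residue mod 29; no y exists.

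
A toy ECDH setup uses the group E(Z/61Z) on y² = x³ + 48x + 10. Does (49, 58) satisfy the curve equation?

y² = 58² ≡ 9; x³ + 48x + 10 = 120011 ≡ 24 (mod 61). 9 ≠ 24.

no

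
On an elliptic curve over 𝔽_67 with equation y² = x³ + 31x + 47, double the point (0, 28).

(24, 64)

tangent at (0, 28): λ = (3·0² + 31)/(2·28) ≡ 31/56. 56⁻¹ ≡ 6 (mod 67), so λ ≡ 31·6 ≡ 52.
  x = λ² - 0 - 0 = 2704 - 0 ≡ 24; y = λ·(0 - 24) - 28 ≡ 64. → (24, 64)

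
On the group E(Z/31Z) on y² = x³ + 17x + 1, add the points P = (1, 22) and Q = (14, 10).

(1, 22) + (14, 10). λ = (10 - 22)/(14 - 1) ≡ 19/13 mod 31. 13⁻¹ ≡ 12 (mod 31) since 13·12 = 156 ≡ 1, so λ ≡ 11.
  x = λ² - 1 - 14 = 121 - 15 ≡ 13; y = λ·(1 - 13) - 22 ≡ 1. → (13, 1)

(13, 1)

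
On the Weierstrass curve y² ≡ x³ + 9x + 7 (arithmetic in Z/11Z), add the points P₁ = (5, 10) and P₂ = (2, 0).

(9, 6)

(5, 10) + (2, 0). λ = (0 - 10)/(2 - 5) ≡ 1/8 mod 11. 8⁻¹ ≡ 7 (mod 11), so λ ≡ 7.
  x = λ² - 5 - 2 = 49 - 7 ≡ 9; y = λ·(5 - 9) - 10 ≡ 6. → (9, 6)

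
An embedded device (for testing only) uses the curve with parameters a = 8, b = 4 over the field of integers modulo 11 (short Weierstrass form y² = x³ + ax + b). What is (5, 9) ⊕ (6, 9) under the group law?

(5, 9) + (6, 9). λ = (9 - 9)/(6 - 5) ≡ 0/1 mod 11. 1⁻¹ ≡ 1 (mod 11), so λ ≡ 0.
  x = λ² - 5 - 6 = 0 - 11 ≡ 0; y = λ·(5 - 0) - 9 ≡ 2. → (0, 2)

(0, 2)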